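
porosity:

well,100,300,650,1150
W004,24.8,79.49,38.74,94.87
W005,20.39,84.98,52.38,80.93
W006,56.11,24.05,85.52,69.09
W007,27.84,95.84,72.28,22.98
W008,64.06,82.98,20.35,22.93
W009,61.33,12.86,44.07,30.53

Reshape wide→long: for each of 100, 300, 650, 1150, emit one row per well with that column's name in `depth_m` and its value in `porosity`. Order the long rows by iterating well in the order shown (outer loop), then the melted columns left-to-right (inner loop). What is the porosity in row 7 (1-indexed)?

52.38

24 rows total (6 × 4). Row 7: index ⌊(7-1)/4⌋ = 1 into well → W005; (7-1) mod 4 = 2 into the melted columns → 650.
So row 7 is (W005, 650, 52.38); porosity = 52.38.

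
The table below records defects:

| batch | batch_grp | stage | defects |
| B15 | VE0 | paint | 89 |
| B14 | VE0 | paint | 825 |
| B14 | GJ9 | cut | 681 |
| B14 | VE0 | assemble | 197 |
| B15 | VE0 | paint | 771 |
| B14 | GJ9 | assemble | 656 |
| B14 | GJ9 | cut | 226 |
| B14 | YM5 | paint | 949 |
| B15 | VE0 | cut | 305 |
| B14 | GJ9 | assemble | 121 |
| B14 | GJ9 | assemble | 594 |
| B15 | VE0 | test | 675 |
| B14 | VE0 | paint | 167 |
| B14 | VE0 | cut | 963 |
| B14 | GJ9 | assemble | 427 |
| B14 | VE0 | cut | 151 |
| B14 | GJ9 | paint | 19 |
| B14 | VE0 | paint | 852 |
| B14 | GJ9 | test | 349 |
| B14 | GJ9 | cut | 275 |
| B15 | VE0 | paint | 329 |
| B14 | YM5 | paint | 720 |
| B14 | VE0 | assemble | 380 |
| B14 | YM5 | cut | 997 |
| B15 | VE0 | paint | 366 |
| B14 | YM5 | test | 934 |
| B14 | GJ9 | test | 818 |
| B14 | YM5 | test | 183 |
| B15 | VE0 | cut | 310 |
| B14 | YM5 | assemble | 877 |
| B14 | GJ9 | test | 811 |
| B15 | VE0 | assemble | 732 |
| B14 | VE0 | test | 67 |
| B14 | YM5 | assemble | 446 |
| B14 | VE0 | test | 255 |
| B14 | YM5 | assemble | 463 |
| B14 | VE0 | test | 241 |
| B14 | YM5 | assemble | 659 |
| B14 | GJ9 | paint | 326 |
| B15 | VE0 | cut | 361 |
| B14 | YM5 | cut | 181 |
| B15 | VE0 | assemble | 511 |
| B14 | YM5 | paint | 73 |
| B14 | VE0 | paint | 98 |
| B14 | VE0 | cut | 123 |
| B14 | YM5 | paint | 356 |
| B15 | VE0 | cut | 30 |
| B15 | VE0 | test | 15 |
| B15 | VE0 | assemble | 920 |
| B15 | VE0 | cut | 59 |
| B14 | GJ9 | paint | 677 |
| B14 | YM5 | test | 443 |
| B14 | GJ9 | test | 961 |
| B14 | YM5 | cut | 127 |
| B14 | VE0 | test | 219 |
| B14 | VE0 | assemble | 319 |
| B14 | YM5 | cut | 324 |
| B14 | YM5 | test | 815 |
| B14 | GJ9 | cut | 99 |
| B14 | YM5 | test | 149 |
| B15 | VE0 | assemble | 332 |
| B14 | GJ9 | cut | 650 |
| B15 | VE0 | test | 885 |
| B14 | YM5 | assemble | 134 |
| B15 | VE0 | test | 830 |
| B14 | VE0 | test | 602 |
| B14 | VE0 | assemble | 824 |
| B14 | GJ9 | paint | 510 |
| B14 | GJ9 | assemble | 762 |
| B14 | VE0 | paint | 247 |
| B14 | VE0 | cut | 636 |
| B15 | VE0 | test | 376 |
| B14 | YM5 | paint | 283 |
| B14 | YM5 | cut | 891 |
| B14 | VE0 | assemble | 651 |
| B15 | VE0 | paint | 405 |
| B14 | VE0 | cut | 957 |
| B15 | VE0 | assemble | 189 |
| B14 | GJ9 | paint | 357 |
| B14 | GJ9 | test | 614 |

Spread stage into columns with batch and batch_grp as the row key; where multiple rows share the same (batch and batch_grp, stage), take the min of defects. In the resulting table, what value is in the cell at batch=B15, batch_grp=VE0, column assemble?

189

Rows with batch=B15, batch_grp=VE0 and stage=assemble: defects values are 732, 511, 920, 332, 189.
min(732, 511, 920, 332, 189) = 189.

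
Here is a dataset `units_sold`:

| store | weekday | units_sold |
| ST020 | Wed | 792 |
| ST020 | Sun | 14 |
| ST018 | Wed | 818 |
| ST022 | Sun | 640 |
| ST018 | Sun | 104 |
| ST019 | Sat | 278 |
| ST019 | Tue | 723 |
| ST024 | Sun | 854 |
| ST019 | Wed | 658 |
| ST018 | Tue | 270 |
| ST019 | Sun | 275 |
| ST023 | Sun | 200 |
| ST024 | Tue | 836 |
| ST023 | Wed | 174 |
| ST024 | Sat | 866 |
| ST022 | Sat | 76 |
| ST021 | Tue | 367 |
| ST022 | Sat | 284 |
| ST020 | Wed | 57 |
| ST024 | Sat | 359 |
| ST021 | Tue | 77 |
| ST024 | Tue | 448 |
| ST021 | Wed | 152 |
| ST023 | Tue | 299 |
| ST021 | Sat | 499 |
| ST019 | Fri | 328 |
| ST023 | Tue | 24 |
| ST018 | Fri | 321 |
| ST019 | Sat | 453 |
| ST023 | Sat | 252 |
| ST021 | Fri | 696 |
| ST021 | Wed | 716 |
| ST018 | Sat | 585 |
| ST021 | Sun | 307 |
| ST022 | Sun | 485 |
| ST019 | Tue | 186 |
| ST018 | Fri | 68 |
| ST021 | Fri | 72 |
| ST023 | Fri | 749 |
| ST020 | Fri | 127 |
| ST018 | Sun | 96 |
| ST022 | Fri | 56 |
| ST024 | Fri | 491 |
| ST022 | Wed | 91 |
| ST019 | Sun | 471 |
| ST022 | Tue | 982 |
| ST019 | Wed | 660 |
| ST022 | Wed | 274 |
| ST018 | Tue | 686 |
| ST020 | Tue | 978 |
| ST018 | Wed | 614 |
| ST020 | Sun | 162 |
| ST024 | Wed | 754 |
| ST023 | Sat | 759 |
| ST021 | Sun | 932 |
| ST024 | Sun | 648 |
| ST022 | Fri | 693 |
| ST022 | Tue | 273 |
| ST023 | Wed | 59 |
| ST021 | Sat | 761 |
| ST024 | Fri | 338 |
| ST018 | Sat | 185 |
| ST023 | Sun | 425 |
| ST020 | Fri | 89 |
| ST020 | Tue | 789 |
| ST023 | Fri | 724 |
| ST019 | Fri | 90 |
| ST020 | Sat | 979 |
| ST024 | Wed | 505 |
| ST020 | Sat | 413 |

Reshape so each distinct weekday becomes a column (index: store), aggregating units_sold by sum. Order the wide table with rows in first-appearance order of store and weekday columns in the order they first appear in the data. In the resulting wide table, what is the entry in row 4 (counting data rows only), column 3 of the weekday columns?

With rows in first-appearance order of store, row 4 is store=ST019. weekday columns in first-appearance order: Wed, Sun, Sat, Tue, Fri; column 3 is Sat.
Long rows with store=ST019, weekday=Sat: 278 + 453 = 731.

731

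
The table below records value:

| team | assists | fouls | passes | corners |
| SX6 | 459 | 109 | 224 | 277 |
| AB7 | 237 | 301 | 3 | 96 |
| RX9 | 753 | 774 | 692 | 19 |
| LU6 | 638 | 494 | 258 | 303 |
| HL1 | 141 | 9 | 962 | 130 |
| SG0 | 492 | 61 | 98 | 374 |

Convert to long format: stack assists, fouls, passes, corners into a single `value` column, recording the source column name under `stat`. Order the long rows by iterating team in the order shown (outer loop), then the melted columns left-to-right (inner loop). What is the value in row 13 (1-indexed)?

24 rows total (6 × 4). Row 13: index ⌊(13-1)/4⌋ = 3 into team → LU6; (13-1) mod 4 = 0 into the melted columns → assists.
So row 13 is (LU6, assists, 638); value = 638.

638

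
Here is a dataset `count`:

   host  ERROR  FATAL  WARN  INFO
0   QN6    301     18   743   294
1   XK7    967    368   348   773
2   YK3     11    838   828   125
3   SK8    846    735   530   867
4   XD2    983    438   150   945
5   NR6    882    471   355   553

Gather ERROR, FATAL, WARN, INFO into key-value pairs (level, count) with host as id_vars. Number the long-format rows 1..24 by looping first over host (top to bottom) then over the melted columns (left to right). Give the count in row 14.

24 rows total (6 × 4). Row 14: index ⌊(14-1)/4⌋ = 3 into host → SK8; (14-1) mod 4 = 1 into the melted columns → FATAL.
So row 14 is (SK8, FATAL, 735); count = 735.

735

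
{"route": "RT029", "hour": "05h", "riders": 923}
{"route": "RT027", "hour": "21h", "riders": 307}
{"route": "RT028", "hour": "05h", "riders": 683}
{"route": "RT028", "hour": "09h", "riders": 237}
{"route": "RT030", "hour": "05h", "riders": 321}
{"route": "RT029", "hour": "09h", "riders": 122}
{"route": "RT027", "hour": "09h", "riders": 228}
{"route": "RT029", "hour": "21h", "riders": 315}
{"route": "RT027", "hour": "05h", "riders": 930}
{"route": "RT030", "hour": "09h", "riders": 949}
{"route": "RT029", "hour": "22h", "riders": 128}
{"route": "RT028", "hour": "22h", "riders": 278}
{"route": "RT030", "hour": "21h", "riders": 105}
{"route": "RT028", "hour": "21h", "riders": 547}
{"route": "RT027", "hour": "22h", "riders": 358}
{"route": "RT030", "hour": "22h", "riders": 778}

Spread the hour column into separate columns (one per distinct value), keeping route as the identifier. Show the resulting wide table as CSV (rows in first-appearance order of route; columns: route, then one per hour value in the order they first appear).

Columns: route plus the 4 distinct hour values (05h, 21h, 09h, 22h).
For example, row RT029 column 05h takes riders=923 from the long row (RT029, 05h).

route,05h,21h,09h,22h
RT029,923,315,122,128
RT027,930,307,228,358
RT028,683,547,237,278
RT030,321,105,949,778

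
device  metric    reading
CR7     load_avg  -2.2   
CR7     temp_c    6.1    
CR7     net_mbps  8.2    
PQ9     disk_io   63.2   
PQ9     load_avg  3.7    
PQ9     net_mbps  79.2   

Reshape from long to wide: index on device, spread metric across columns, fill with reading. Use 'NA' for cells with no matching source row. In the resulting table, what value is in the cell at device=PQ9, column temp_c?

NA

No long-format row has device=PQ9 and metric=temp_c, so the cell is NA.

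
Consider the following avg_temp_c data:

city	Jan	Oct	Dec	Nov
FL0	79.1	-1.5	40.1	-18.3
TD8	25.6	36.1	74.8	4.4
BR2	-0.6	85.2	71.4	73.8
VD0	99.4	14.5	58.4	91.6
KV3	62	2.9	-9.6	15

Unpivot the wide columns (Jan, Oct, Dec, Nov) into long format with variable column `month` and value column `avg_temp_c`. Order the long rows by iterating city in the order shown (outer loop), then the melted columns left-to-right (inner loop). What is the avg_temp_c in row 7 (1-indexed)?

20 rows total (5 × 4). Row 7: index ⌊(7-1)/4⌋ = 1 into city → TD8; (7-1) mod 4 = 2 into the melted columns → Dec.
So row 7 is (TD8, Dec, 74.8); avg_temp_c = 74.8.

74.8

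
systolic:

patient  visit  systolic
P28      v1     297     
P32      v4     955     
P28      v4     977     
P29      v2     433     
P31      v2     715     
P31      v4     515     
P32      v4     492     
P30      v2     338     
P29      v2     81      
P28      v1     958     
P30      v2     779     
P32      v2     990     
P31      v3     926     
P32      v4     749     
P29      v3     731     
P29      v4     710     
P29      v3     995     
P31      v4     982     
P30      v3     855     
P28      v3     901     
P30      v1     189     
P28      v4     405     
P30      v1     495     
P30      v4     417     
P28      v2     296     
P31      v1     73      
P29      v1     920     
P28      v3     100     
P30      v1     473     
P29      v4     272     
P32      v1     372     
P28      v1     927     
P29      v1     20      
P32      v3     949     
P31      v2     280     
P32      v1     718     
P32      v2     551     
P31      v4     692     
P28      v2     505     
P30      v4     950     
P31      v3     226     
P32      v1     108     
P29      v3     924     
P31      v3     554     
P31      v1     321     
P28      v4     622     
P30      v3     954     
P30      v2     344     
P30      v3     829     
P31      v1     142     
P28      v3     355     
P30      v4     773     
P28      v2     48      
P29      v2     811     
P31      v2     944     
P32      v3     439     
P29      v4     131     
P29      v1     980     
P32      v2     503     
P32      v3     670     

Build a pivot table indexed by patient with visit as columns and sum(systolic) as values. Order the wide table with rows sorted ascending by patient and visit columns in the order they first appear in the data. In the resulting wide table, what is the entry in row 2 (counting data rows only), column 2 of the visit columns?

With rows sorted ascending by patient, row 2 is patient=P29. visit columns in first-appearance order: v1, v4, v2, v3; column 2 is v4.
Long rows with patient=P29, visit=v4: 710 + 272 + 131 = 1113.

1113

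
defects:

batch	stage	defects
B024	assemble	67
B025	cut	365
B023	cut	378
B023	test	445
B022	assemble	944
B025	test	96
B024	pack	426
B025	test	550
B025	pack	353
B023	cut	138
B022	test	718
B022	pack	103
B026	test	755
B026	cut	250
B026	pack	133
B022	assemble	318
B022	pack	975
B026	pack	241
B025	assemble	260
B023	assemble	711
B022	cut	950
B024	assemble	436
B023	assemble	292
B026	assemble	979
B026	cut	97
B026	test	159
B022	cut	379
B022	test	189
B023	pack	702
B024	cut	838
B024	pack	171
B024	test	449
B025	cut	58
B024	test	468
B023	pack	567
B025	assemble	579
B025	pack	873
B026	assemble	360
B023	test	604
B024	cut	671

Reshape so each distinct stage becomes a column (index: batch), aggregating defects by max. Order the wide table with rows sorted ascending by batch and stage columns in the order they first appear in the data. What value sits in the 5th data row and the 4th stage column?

241

With rows sorted ascending by batch, row 5 is batch=B026. stage columns in first-appearance order: assemble, cut, test, pack; column 4 is pack.
Long rows with batch=B026, stage=pack: max(133, 241) = 241.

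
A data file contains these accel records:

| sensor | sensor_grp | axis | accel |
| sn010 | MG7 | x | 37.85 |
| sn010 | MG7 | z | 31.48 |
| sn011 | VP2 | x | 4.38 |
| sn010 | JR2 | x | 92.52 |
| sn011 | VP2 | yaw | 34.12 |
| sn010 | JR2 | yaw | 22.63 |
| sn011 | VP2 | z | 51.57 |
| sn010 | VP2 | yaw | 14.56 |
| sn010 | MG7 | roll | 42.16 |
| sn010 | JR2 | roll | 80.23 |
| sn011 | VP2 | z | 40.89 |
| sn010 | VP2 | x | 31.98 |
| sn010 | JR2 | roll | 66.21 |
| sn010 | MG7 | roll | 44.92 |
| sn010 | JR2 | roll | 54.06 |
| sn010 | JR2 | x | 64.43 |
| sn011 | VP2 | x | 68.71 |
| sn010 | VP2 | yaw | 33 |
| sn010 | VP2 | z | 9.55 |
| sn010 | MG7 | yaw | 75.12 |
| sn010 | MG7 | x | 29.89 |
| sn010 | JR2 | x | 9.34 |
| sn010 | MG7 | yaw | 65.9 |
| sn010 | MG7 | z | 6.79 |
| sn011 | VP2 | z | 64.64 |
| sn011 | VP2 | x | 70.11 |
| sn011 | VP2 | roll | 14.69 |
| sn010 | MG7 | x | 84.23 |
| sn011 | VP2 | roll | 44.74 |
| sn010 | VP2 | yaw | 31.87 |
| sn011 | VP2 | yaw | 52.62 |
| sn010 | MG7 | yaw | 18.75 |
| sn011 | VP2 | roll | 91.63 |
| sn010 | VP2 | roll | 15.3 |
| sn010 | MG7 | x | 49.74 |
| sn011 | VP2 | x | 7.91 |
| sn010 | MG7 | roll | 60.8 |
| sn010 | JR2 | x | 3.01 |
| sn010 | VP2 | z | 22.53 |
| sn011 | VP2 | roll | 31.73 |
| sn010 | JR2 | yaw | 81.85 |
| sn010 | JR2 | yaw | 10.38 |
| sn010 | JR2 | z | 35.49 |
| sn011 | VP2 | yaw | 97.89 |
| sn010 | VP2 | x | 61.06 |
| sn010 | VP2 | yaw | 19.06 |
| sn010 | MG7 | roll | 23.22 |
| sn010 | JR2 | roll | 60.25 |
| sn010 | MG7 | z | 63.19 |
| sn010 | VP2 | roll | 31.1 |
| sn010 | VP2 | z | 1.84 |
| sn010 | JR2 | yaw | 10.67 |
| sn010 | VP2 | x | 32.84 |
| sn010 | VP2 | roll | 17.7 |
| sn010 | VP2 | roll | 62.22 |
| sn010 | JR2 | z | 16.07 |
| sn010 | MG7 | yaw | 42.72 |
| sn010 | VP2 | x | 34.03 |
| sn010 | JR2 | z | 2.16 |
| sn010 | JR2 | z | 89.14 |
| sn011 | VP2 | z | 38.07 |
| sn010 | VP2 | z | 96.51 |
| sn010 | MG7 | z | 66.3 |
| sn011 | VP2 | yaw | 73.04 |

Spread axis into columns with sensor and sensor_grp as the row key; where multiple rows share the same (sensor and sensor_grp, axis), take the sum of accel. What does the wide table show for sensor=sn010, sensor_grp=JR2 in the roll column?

Rows with sensor=sn010, sensor_grp=JR2 and axis=roll: accel values are 80.23, 66.21, 54.06, 60.25.
80.23 + 66.21 + 54.06 + 60.25 = 260.75.

260.75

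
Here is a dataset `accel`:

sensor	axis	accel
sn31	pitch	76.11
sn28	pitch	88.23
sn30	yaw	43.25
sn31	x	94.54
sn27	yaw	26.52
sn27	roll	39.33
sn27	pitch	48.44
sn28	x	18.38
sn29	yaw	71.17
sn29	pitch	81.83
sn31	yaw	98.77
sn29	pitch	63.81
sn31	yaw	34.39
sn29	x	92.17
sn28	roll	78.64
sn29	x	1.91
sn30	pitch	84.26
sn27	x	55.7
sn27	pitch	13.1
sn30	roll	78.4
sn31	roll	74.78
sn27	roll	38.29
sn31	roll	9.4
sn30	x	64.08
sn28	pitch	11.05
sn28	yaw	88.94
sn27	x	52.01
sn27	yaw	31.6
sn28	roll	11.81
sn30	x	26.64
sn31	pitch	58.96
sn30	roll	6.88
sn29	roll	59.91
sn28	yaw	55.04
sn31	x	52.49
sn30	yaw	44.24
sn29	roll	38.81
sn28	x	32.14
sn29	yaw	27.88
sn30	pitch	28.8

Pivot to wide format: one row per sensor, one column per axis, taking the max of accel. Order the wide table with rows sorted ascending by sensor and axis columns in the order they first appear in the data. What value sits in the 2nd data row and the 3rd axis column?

32.14

With rows sorted ascending by sensor, row 2 is sensor=sn28. axis columns in first-appearance order: pitch, yaw, x, roll; column 3 is x.
Long rows with sensor=sn28, axis=x: max(18.38, 32.14) = 32.14.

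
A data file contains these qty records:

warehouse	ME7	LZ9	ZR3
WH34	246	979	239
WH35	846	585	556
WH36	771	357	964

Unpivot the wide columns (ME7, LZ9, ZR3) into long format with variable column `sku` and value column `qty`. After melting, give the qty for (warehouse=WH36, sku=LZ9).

357

Unpivoting turns each (warehouse, wide-column) pair into one long row.
The wide cell at row WH36, column LZ9 holds 357, so the long row (WH36, LZ9) has qty=357.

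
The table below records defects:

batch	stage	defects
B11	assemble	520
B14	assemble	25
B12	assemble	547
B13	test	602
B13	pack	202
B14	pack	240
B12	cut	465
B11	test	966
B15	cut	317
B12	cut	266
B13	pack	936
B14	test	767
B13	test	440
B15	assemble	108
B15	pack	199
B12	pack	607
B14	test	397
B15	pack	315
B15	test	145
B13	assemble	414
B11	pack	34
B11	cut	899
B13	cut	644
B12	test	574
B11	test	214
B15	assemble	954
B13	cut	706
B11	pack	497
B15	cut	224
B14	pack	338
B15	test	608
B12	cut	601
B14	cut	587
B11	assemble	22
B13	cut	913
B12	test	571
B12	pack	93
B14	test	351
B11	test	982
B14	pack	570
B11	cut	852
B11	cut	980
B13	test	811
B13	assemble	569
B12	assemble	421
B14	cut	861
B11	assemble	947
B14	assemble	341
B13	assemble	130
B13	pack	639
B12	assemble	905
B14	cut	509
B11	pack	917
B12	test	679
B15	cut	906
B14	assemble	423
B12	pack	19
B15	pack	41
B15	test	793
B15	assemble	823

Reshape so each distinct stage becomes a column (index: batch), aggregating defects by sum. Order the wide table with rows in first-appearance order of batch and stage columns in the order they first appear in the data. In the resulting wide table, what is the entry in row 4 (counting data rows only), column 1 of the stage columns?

With rows in first-appearance order of batch, row 4 is batch=B13. stage columns in first-appearance order: assemble, test, pack, cut; column 1 is assemble.
Long rows with batch=B13, stage=assemble: 414 + 569 + 130 = 1113.

1113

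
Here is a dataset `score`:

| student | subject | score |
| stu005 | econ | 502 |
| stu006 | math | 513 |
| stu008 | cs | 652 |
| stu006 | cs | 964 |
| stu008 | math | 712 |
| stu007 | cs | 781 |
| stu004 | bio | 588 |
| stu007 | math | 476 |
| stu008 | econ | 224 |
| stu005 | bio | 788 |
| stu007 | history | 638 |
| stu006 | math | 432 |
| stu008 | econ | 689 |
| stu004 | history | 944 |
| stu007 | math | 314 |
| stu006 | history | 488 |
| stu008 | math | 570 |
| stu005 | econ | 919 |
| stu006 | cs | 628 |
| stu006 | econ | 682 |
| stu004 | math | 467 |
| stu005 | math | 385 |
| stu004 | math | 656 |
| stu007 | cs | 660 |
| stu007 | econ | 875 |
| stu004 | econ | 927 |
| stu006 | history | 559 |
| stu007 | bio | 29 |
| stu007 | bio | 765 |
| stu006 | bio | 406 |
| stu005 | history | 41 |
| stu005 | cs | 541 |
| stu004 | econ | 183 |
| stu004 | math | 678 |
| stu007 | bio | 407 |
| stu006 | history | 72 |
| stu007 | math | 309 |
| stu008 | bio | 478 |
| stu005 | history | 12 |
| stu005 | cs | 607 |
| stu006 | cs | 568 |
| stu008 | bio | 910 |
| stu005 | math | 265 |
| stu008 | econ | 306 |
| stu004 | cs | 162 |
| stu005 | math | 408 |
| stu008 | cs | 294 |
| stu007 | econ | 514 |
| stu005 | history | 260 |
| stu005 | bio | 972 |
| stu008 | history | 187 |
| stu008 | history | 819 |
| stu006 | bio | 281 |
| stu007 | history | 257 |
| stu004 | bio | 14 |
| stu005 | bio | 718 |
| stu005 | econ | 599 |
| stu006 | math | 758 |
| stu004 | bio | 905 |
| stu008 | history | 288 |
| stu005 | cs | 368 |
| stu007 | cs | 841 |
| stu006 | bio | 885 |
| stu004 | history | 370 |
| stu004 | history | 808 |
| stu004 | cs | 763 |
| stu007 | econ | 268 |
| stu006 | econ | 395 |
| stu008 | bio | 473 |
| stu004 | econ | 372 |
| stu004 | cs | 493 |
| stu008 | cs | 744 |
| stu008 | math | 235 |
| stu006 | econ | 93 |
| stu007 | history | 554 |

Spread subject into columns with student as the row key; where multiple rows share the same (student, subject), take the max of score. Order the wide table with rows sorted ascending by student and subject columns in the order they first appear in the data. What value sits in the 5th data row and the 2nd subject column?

712

With rows sorted ascending by student, row 5 is student=stu008. subject columns in first-appearance order: econ, math, cs, bio, history; column 2 is math.
Long rows with student=stu008, subject=math: max(712, 570, 235) = 712.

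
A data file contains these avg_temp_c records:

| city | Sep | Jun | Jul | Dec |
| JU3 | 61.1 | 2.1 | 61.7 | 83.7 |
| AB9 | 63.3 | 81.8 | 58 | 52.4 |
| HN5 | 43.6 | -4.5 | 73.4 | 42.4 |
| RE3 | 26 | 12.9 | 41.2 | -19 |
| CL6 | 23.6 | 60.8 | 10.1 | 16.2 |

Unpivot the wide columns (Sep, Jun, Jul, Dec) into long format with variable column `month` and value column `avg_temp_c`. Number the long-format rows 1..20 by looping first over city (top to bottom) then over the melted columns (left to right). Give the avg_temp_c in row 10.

20 rows total (5 × 4). Row 10: index ⌊(10-1)/4⌋ = 2 into city → HN5; (10-1) mod 4 = 1 into the melted columns → Jun.
So row 10 is (HN5, Jun, -4.5); avg_temp_c = -4.5.

-4.5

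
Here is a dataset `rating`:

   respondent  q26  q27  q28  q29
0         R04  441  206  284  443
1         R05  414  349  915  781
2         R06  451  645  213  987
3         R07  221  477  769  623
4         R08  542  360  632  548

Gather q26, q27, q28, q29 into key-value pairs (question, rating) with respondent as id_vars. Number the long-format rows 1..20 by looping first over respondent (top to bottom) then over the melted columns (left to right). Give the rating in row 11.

213

20 rows total (5 × 4). Row 11: index ⌊(11-1)/4⌋ = 2 into respondent → R06; (11-1) mod 4 = 2 into the melted columns → q28.
So row 11 is (R06, q28, 213); rating = 213.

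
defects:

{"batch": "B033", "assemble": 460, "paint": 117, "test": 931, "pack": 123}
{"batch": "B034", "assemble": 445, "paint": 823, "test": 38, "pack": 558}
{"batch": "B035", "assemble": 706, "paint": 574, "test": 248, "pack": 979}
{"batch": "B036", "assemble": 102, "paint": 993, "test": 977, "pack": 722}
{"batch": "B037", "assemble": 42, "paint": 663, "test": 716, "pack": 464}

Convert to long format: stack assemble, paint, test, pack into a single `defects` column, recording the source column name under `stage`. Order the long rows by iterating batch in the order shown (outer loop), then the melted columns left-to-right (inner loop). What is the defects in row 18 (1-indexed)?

663

20 rows total (5 × 4). Row 18: index ⌊(18-1)/4⌋ = 4 into batch → B037; (18-1) mod 4 = 1 into the melted columns → paint.
So row 18 is (B037, paint, 663); defects = 663.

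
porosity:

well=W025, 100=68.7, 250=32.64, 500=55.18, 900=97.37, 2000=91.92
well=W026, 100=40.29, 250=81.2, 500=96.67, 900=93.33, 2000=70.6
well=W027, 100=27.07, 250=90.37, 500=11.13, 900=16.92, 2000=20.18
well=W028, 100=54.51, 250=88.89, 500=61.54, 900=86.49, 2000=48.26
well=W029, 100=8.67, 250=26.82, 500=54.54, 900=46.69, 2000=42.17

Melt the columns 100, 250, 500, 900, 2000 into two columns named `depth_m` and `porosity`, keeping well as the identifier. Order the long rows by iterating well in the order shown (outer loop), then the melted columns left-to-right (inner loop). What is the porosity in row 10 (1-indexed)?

70.6

25 rows total (5 × 5). Row 10: index ⌊(10-1)/5⌋ = 1 into well → W026; (10-1) mod 5 = 4 into the melted columns → 2000.
So row 10 is (W026, 2000, 70.6); porosity = 70.6.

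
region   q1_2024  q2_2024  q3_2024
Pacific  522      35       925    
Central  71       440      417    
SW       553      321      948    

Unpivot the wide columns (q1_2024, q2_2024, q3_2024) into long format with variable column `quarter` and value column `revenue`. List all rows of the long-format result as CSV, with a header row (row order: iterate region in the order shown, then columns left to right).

region,quarter,revenue
Pacific,q1_2024,522
Pacific,q2_2024,35
Pacific,q3_2024,925
Central,q1_2024,71
Central,q2_2024,440
Central,q3_2024,417
SW,q1_2024,553
SW,q2_2024,321
SW,q3_2024,948

Each (region, column) pair becomes one row: 3 × 3 = 9 rows.
For example, (Pacific, q1_2024) → revenue=522.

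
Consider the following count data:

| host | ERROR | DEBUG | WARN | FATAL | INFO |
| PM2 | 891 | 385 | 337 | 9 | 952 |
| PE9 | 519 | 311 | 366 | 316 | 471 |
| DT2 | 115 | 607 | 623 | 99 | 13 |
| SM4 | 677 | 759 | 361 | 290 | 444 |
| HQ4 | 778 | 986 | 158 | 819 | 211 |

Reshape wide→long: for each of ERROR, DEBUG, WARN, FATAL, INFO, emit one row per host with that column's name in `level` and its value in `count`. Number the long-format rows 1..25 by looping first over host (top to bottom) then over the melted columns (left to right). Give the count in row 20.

444

25 rows total (5 × 5). Row 20: index ⌊(20-1)/5⌋ = 3 into host → SM4; (20-1) mod 5 = 4 into the melted columns → INFO.
So row 20 is (SM4, INFO, 444); count = 444.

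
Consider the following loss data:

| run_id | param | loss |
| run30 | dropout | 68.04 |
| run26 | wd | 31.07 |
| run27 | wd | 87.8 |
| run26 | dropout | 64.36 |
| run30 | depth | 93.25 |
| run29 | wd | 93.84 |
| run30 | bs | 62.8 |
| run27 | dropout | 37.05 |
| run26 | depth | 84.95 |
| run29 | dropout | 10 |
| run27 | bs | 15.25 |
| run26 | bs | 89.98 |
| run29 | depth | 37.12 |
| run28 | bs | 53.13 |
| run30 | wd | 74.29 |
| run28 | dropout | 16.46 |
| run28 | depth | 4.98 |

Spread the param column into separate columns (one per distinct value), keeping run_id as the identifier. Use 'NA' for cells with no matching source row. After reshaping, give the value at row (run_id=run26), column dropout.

64.36

The long row with run_id=run26, param=dropout has loss=64.36.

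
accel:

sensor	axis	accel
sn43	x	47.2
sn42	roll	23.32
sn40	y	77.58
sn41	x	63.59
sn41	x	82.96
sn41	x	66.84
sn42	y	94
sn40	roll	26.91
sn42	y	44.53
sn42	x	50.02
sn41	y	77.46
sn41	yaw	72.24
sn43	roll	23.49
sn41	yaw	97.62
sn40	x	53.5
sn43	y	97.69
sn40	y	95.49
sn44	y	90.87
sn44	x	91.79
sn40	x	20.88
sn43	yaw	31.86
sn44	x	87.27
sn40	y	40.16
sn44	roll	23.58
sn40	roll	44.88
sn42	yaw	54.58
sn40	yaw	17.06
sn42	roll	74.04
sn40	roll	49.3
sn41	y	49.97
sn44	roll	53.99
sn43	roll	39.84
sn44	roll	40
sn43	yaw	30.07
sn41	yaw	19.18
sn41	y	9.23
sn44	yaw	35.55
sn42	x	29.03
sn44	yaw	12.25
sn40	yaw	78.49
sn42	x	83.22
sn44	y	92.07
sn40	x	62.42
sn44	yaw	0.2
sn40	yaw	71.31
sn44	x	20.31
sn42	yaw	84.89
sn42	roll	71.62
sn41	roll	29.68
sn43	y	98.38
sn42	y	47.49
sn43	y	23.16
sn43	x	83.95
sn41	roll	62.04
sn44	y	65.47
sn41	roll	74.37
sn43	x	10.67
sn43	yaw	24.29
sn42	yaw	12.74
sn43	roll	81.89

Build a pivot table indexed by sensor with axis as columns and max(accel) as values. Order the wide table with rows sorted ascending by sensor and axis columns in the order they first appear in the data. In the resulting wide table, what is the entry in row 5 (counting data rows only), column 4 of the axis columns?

With rows sorted ascending by sensor, row 5 is sensor=sn44. axis columns in first-appearance order: x, roll, y, yaw; column 4 is yaw.
Long rows with sensor=sn44, axis=yaw: max(35.55, 12.25, 0.2) = 35.55.

35.55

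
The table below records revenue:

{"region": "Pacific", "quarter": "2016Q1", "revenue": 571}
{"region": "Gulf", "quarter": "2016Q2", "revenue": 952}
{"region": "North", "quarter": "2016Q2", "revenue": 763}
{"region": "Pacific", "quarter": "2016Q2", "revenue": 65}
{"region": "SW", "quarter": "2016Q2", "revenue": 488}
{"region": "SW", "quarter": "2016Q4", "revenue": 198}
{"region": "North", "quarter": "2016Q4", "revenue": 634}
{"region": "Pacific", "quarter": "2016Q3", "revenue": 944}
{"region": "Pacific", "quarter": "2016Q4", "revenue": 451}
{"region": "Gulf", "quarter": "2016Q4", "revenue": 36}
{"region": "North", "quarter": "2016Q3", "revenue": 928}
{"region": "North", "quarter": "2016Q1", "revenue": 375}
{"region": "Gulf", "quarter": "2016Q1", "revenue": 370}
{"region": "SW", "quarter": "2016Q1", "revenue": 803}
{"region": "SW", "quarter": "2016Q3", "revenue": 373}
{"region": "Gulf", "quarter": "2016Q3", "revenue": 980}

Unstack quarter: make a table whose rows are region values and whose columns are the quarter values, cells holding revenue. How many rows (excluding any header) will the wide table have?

4 distinct region values → 4 rows.

4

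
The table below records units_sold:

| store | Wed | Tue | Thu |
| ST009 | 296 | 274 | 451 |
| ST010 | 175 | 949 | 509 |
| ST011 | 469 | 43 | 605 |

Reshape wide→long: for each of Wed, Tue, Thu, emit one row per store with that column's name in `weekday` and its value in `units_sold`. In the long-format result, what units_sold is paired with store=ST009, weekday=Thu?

Unpivoting turns each (store, wide-column) pair into one long row.
The wide cell at row ST009, column Thu holds 451, so the long row (ST009, Thu) has units_sold=451.

451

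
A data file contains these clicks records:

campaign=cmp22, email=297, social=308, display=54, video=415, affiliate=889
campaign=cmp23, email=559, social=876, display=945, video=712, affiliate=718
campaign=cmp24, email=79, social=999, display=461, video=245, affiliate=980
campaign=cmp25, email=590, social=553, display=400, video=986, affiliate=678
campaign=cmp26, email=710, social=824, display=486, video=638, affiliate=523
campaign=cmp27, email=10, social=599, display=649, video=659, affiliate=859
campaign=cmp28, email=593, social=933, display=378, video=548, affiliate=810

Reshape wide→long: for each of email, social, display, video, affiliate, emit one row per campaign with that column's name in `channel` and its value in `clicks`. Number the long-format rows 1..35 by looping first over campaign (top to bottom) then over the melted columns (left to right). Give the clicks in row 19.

986

35 rows total (7 × 5). Row 19: index ⌊(19-1)/5⌋ = 3 into campaign → cmp25; (19-1) mod 5 = 3 into the melted columns → video.
So row 19 is (cmp25, video, 986); clicks = 986.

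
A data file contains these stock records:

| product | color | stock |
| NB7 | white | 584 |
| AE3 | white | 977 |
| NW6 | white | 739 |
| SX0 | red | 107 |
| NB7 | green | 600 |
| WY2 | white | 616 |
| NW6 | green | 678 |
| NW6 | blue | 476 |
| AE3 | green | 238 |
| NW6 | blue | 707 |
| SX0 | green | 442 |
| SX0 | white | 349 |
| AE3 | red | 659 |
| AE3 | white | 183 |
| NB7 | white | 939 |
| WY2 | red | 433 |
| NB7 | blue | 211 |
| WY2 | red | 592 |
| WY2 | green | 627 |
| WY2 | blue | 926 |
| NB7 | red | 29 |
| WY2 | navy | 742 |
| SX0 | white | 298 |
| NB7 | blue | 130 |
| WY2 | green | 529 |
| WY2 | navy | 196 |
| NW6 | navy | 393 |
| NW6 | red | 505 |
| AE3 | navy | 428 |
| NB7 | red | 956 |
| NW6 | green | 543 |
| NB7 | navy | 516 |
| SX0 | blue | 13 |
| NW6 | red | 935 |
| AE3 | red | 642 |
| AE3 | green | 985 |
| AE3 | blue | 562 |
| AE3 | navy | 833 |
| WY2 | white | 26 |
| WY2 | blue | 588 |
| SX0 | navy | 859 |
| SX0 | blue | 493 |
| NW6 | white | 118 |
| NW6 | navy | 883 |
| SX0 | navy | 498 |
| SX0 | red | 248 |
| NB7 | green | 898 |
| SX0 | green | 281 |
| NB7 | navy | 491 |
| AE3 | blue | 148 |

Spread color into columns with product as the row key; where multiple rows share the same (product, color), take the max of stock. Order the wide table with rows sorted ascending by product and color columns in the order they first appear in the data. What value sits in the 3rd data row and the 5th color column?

883

With rows sorted ascending by product, row 3 is product=NW6. color columns in first-appearance order: white, red, green, blue, navy; column 5 is navy.
Long rows with product=NW6, color=navy: max(393, 883) = 883.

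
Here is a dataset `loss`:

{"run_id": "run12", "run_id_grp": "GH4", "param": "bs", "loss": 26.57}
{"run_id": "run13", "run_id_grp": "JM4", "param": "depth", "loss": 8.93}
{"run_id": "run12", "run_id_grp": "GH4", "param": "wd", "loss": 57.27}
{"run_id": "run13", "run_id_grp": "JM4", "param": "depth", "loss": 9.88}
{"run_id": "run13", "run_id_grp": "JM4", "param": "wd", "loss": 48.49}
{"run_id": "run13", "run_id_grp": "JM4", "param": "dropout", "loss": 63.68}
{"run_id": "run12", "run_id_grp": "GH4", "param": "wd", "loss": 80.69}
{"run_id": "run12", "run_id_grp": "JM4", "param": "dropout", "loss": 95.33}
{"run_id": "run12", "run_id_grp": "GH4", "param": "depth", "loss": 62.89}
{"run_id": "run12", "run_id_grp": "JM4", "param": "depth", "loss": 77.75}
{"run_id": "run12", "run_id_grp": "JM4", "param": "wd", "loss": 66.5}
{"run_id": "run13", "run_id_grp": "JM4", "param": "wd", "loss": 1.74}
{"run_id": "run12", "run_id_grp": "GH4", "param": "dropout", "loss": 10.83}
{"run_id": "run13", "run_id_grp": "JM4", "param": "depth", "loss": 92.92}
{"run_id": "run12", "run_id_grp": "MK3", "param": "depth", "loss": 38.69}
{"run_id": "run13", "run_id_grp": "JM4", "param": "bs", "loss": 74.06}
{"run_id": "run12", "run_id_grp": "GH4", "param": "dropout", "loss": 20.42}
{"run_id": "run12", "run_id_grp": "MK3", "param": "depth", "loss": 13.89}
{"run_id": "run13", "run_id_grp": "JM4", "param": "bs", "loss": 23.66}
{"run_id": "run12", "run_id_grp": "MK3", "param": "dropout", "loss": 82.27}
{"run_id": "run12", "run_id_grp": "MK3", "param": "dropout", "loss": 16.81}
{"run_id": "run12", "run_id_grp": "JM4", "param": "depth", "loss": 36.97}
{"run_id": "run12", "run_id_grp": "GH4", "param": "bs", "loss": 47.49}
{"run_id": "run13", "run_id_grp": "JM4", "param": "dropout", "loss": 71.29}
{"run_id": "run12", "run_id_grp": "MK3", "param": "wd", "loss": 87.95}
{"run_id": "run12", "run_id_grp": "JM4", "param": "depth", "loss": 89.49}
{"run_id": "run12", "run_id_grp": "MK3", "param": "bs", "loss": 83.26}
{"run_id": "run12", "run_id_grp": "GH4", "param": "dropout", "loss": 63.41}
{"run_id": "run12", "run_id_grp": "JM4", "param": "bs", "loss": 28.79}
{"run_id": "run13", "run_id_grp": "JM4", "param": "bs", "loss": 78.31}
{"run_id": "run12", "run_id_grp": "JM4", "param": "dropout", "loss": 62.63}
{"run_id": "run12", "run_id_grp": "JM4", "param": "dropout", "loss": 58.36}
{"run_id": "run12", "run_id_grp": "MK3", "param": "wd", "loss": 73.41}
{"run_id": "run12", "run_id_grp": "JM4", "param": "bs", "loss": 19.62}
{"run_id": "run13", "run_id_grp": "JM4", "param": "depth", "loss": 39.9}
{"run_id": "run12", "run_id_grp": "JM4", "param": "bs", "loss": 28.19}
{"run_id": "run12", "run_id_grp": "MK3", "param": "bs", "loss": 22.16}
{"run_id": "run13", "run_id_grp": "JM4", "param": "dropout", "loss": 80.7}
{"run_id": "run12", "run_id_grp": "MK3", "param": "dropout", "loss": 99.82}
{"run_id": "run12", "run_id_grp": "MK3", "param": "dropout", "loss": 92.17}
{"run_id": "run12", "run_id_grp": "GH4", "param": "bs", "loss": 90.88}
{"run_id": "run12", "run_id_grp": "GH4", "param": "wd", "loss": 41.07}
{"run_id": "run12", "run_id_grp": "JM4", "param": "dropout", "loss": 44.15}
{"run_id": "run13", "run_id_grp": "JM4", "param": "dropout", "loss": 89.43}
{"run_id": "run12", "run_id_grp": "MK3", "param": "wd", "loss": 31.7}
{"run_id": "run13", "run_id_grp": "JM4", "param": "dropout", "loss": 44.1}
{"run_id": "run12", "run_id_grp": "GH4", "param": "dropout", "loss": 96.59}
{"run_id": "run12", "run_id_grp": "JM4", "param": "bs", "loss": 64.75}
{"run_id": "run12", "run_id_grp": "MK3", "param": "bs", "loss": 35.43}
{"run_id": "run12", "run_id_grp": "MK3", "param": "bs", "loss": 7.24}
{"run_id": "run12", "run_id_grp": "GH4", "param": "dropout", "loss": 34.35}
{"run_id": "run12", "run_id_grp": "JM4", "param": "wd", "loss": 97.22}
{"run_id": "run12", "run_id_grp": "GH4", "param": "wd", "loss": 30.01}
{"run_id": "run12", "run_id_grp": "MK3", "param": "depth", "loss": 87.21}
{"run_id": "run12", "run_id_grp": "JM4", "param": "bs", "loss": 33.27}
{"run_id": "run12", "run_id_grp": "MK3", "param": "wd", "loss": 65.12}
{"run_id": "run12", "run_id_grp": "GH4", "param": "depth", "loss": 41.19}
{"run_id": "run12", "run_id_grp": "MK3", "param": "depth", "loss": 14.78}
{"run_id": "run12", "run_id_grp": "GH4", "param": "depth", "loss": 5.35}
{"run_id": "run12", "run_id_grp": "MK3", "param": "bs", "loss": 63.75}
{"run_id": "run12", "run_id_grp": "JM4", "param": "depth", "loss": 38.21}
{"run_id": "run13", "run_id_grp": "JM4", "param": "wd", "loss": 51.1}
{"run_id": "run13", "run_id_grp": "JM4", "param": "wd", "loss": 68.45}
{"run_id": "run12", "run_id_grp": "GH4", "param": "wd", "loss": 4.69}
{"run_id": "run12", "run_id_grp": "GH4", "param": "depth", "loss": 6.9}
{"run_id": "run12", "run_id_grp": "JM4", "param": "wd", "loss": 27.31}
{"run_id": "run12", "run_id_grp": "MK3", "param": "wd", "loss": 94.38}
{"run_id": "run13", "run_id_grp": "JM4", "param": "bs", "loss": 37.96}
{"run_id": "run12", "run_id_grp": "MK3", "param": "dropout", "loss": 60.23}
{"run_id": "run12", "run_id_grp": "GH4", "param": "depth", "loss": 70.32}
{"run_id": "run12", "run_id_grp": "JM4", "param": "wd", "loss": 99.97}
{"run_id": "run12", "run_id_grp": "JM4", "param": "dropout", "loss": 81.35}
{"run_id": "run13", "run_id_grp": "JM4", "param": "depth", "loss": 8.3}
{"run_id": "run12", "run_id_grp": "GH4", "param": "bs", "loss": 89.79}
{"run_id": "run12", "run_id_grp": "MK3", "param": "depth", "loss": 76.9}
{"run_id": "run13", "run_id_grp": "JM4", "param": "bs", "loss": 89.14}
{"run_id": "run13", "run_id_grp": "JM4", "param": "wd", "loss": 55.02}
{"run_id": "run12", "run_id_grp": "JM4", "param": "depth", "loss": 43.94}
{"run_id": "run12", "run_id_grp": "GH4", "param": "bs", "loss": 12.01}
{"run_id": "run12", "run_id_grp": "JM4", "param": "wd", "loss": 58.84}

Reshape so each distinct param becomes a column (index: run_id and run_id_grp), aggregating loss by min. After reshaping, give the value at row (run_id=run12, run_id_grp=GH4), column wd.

Rows with run_id=run12, run_id_grp=GH4 and param=wd: loss values are 57.27, 80.69, 41.07, 30.01, 4.69.
min(57.27, 80.69, 41.07, 30.01, 4.69) = 4.69.

4.69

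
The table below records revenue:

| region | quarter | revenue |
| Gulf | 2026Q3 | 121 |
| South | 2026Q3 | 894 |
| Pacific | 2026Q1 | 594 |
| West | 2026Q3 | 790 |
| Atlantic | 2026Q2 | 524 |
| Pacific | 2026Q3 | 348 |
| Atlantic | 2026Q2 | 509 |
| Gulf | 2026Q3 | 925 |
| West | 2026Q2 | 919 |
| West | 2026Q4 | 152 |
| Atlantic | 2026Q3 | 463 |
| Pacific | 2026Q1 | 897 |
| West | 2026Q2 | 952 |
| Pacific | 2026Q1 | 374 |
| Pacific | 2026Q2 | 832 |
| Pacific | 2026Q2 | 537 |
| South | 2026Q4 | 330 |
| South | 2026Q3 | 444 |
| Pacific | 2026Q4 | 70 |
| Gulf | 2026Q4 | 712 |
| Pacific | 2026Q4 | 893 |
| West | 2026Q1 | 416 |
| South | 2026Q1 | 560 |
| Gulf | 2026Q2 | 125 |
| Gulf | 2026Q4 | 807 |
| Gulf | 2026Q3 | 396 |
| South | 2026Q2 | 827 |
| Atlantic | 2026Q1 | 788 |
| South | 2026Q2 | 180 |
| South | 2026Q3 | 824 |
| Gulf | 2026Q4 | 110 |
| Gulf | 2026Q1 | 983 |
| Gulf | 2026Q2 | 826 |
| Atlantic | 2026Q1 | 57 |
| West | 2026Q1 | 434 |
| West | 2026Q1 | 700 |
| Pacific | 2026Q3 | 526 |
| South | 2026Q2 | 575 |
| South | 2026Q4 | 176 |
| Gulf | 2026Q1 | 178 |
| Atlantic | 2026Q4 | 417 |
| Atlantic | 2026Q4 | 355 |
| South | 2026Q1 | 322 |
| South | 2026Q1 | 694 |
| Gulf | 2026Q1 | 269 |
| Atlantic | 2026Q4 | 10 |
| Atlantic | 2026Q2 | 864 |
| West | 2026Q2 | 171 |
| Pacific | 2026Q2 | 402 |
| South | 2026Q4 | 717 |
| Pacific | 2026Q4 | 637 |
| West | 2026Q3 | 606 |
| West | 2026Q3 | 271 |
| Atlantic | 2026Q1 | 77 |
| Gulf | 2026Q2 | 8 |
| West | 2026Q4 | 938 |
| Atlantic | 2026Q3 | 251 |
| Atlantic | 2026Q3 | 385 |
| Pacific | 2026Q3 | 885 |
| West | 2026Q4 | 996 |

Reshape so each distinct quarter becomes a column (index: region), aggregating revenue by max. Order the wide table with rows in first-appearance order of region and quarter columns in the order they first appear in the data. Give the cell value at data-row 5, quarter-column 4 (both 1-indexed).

With rows in first-appearance order of region, row 5 is region=Atlantic. quarter columns in first-appearance order: 2026Q3, 2026Q1, 2026Q2, 2026Q4; column 4 is 2026Q4.
Long rows with region=Atlantic, quarter=2026Q4: max(417, 355, 10) = 417.

417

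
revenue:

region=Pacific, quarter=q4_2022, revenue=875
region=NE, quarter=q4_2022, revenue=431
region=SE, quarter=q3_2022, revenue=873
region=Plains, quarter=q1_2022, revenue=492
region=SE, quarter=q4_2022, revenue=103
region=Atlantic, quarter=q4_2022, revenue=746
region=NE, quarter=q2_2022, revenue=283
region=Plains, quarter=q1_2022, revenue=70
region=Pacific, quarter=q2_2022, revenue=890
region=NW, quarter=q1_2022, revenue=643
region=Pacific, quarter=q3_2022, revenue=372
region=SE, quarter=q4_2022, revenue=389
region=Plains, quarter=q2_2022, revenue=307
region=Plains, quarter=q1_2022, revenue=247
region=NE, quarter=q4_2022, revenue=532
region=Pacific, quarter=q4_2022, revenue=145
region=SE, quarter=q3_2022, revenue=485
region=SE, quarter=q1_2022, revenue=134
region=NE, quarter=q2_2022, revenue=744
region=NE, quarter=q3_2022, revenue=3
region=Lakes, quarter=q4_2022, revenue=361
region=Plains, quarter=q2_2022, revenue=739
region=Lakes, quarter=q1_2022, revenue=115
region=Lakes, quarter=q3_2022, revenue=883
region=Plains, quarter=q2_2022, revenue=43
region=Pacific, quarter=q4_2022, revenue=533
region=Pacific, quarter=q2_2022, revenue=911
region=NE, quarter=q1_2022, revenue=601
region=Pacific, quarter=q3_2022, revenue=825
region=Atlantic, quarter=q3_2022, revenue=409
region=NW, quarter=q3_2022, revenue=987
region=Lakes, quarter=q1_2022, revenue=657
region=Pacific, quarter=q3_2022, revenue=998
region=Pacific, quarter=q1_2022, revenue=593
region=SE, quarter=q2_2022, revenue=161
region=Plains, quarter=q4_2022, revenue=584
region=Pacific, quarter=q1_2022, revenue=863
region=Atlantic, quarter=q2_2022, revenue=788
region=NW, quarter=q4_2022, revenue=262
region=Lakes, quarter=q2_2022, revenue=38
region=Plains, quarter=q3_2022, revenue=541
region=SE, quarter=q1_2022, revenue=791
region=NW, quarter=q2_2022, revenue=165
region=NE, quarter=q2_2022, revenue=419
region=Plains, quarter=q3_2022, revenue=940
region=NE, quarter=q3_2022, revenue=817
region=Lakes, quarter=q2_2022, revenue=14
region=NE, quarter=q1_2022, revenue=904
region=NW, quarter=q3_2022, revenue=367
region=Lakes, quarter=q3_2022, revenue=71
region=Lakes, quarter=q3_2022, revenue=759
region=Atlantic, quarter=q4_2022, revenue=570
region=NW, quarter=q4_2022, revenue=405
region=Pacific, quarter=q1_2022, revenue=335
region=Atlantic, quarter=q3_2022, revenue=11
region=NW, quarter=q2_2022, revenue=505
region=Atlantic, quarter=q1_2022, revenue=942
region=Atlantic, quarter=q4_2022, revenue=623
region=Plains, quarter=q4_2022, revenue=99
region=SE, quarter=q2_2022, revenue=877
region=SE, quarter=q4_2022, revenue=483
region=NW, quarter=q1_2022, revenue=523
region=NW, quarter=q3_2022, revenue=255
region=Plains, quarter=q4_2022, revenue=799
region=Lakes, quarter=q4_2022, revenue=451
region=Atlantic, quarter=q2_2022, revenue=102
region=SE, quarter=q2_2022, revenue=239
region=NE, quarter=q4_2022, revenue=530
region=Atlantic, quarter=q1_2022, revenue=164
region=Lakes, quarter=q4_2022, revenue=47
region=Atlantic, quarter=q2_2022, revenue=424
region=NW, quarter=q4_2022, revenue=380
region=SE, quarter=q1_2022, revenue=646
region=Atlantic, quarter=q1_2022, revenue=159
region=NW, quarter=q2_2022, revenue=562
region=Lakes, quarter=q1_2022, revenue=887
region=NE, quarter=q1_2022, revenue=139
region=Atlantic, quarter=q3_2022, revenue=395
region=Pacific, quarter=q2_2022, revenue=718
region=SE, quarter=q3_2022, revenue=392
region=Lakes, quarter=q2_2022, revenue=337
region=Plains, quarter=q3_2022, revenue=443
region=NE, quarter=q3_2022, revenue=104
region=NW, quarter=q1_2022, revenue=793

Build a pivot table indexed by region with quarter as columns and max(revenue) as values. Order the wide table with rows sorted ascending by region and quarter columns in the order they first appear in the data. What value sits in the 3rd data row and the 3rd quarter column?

With rows sorted ascending by region, row 3 is region=NE. quarter columns in first-appearance order: q4_2022, q3_2022, q1_2022, q2_2022; column 3 is q1_2022.
Long rows with region=NE, quarter=q1_2022: max(601, 904, 139) = 904.

904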